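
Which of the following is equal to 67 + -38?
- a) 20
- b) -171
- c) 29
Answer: c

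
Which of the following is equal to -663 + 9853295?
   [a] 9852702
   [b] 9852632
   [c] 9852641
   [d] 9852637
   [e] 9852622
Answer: b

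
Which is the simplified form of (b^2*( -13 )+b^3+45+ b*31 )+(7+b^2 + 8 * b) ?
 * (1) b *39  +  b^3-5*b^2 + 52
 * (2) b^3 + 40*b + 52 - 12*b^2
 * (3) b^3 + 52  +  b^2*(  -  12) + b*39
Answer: 3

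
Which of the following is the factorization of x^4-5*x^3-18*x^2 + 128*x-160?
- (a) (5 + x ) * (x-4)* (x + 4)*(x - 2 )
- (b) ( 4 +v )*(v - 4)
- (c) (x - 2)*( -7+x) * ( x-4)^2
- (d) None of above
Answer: d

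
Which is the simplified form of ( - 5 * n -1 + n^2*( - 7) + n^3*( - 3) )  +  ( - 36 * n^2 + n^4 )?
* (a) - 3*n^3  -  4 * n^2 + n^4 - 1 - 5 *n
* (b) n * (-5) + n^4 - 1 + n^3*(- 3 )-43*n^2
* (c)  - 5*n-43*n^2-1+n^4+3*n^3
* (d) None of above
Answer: b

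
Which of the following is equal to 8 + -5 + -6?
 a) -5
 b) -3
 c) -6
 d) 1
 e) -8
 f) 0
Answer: b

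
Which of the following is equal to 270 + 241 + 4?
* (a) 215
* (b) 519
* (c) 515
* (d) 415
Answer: c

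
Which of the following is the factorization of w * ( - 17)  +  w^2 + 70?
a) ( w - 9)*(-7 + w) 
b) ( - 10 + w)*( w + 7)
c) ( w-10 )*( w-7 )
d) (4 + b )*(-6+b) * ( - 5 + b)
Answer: c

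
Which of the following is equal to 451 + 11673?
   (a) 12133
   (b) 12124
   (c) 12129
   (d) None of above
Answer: b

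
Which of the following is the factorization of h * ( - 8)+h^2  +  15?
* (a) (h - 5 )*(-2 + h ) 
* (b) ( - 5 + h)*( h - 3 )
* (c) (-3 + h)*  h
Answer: b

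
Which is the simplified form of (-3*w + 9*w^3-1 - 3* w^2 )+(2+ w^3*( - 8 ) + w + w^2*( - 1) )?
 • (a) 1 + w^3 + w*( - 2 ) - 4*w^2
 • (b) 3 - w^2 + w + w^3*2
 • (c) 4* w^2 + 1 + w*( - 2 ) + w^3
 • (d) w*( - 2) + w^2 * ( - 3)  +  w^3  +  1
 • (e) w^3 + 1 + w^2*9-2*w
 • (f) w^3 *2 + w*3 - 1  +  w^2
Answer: a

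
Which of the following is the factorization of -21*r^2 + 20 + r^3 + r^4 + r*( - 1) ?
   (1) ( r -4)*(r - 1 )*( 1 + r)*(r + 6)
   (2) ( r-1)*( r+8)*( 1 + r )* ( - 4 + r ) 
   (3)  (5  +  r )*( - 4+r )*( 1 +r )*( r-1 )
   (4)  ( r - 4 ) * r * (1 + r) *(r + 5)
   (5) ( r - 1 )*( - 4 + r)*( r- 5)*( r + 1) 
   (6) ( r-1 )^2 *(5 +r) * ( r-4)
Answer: 3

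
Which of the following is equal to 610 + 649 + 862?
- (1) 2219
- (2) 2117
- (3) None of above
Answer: 3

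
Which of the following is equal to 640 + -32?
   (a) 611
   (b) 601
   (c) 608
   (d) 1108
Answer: c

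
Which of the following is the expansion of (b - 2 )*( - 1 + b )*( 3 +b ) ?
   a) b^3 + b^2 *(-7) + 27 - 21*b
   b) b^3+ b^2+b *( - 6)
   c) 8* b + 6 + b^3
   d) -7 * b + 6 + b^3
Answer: d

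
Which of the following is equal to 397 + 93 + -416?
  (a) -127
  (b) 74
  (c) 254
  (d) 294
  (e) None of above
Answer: b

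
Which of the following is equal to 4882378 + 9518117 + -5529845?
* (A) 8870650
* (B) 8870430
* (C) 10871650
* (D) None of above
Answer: A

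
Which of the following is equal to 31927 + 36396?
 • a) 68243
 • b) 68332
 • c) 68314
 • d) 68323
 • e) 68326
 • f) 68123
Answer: d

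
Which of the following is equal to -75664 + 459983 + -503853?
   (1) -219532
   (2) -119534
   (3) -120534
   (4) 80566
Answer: 2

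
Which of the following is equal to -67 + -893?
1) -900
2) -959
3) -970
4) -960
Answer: 4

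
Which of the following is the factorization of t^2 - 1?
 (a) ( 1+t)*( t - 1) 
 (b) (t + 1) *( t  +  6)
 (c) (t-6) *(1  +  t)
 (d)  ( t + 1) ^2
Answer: a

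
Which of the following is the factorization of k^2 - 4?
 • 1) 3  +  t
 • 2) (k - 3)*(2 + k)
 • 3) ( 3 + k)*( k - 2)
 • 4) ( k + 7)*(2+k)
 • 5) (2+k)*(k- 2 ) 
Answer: 5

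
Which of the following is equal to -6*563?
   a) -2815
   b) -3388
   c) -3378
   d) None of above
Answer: c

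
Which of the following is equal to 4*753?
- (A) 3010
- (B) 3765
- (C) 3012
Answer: C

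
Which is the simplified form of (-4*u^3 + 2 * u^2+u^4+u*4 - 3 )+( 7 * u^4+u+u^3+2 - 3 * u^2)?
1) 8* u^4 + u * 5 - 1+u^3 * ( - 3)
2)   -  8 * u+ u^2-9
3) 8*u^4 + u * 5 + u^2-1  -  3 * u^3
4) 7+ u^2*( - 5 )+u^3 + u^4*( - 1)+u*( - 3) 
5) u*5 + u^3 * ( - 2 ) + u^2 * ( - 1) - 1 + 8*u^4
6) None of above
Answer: 6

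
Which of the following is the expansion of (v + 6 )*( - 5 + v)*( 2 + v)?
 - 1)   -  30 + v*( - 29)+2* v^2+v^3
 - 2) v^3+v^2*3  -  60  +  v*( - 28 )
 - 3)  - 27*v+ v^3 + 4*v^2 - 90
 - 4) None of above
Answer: 2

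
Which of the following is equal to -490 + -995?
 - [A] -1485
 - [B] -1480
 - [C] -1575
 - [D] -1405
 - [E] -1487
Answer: A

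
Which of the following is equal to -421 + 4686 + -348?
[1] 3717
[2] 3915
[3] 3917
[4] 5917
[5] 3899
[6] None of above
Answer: 3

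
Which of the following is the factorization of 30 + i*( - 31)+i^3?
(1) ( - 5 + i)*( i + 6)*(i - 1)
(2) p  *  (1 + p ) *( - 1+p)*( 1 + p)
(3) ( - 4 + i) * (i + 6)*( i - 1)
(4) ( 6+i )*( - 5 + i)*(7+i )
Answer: 1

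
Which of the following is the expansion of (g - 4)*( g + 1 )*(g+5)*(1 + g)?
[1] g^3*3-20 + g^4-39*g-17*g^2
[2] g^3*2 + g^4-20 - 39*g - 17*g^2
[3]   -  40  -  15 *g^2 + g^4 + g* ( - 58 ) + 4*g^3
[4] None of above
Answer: 1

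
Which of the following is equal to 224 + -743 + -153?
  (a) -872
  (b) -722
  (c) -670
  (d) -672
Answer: d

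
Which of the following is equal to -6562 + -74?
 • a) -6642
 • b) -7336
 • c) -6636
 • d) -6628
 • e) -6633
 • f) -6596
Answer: c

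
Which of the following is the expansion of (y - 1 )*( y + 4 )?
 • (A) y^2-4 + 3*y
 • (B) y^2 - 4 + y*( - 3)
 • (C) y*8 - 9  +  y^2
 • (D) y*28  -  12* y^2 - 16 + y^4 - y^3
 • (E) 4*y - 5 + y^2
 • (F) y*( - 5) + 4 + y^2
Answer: A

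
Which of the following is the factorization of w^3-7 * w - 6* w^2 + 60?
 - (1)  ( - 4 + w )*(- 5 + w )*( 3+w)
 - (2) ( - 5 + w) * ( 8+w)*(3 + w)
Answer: 1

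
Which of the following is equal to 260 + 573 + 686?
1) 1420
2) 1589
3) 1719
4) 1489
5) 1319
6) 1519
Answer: 6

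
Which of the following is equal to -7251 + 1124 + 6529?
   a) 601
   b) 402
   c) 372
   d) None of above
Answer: b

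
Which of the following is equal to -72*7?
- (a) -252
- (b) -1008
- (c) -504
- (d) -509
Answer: c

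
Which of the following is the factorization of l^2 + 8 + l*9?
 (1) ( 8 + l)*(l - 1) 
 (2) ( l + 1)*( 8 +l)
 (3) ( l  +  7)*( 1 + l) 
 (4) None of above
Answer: 2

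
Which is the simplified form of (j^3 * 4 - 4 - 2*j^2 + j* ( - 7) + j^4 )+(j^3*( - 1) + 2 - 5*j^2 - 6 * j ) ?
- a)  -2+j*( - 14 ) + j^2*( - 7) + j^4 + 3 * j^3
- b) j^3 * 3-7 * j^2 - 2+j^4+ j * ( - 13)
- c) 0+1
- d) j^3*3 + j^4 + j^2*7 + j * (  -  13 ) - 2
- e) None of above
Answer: b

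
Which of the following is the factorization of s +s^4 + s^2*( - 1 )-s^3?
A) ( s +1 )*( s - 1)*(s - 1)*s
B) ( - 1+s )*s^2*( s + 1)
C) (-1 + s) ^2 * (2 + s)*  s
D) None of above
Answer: A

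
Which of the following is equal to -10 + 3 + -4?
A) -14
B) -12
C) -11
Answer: C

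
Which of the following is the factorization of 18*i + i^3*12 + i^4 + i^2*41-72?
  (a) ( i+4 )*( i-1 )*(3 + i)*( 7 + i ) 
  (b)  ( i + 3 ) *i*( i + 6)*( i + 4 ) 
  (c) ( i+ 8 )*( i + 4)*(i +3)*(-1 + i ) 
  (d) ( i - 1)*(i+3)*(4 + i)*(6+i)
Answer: d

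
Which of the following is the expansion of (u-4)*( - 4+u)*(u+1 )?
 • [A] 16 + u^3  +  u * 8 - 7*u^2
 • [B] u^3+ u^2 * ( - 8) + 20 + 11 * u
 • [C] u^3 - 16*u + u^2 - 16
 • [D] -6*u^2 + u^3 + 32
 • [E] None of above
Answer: A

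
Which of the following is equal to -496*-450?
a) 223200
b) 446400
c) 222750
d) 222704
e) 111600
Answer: a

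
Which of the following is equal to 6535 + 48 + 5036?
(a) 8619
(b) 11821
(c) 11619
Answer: c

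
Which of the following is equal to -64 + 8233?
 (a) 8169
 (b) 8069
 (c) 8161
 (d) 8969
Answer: a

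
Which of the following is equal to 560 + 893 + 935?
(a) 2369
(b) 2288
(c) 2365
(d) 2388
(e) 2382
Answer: d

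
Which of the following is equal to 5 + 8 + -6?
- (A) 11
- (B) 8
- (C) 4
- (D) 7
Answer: D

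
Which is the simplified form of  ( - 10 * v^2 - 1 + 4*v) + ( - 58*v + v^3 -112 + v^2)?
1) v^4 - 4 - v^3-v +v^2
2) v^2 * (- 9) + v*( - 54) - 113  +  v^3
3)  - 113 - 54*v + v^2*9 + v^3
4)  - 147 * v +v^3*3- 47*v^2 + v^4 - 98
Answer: 2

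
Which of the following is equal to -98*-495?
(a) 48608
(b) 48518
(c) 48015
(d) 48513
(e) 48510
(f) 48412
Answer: e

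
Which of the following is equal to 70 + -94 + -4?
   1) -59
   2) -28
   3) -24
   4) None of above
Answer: 2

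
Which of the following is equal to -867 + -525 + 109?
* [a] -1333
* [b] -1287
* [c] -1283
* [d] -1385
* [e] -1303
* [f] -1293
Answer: c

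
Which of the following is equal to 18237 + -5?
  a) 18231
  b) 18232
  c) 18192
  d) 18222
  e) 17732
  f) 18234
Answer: b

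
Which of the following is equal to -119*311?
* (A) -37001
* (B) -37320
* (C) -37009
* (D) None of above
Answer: C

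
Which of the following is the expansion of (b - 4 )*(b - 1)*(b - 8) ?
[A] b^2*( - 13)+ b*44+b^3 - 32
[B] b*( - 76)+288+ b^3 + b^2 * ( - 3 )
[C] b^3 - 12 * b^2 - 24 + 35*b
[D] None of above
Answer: A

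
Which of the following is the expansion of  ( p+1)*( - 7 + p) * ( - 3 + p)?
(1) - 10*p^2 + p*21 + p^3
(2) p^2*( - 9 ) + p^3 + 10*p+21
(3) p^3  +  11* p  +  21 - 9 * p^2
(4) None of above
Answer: 3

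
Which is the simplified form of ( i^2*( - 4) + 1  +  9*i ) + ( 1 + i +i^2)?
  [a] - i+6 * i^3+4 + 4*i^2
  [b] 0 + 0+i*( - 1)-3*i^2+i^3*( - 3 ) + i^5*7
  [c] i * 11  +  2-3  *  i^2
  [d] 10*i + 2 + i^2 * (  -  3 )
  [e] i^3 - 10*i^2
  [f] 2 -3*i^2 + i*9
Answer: d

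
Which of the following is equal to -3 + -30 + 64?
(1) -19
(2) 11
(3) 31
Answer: 3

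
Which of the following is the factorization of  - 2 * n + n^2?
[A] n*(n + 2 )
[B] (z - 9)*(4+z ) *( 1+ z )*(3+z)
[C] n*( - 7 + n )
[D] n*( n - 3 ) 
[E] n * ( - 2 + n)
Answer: E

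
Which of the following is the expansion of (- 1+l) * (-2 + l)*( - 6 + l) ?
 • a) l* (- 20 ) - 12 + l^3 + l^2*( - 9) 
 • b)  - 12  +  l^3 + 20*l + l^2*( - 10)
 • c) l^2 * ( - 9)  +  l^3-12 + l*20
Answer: c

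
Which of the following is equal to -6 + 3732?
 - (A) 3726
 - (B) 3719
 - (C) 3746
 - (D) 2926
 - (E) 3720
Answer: A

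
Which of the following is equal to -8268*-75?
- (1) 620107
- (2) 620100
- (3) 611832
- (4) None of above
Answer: 2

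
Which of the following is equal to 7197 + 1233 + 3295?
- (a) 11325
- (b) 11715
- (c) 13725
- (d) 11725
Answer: d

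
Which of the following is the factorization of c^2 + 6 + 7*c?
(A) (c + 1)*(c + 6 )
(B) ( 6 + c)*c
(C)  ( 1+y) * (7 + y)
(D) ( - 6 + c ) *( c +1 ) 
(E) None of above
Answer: A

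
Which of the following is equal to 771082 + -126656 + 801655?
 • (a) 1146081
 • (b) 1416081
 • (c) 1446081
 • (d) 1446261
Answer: c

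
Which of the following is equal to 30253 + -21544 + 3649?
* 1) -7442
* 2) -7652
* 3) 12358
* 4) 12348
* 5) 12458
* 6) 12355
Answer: 3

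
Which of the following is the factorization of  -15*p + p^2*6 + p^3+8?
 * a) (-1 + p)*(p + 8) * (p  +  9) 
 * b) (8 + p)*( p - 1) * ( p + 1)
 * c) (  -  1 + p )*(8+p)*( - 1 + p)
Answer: c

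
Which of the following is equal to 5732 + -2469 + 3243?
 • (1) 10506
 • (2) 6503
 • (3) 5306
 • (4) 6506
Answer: 4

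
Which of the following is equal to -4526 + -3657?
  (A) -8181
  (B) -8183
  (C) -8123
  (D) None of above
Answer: B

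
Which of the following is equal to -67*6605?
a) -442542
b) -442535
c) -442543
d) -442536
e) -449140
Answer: b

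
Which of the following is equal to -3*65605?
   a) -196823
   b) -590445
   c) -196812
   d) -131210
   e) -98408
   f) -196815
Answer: f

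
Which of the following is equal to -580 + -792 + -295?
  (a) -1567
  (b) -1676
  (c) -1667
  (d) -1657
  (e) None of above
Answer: c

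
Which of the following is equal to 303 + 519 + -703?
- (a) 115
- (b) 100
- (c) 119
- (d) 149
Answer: c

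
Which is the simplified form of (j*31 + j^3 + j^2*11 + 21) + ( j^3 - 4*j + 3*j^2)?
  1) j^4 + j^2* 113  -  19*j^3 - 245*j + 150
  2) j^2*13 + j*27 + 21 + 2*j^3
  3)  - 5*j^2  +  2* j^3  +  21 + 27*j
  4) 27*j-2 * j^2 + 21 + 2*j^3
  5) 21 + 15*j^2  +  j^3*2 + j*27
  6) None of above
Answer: 6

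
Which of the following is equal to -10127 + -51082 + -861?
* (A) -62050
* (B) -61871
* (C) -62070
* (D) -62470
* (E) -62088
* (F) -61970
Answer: C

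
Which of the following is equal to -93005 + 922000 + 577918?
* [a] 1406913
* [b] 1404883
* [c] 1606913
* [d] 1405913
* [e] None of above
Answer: a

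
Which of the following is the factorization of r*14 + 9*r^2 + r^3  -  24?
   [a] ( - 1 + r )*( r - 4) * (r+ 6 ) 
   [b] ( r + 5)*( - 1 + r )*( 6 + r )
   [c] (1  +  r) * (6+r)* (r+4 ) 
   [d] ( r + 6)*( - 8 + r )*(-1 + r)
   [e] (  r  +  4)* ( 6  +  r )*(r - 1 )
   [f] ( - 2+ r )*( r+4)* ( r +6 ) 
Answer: e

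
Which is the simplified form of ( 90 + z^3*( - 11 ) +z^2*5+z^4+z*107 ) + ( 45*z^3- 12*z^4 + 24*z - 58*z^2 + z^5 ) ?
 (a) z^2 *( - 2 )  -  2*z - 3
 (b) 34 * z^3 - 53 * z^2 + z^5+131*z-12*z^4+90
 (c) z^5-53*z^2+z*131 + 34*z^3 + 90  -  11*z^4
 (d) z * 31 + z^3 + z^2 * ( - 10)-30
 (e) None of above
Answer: c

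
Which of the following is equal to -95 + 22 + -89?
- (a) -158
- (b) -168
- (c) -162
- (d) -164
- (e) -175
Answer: c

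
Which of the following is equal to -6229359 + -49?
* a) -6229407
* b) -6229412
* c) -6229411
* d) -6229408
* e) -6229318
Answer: d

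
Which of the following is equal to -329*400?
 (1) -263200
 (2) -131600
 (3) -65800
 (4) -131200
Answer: 2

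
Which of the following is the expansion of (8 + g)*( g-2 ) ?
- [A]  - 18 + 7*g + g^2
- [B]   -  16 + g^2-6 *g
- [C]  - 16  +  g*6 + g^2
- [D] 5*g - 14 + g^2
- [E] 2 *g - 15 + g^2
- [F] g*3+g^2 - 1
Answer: C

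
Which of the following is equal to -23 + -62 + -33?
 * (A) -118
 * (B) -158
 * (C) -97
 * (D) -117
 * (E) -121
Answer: A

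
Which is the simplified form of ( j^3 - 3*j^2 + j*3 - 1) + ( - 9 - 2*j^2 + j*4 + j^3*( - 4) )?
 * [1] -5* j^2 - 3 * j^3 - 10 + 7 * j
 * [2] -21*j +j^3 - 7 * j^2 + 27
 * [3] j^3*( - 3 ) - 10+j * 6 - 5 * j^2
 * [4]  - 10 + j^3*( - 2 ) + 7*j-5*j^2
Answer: 1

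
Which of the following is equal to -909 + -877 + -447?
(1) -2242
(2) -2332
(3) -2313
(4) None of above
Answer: 4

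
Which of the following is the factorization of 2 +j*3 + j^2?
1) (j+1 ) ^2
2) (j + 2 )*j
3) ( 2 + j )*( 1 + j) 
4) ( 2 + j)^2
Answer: 3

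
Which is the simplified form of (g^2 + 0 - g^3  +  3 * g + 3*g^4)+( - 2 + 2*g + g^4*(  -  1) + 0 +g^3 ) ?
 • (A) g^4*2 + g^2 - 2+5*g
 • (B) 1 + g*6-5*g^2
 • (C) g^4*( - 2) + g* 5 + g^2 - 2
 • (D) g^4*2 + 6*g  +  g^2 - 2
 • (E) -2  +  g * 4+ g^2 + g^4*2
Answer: A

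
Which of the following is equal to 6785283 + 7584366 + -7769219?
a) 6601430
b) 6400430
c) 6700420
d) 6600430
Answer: d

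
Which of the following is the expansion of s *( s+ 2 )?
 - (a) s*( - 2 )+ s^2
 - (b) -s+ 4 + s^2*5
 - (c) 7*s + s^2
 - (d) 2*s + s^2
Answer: d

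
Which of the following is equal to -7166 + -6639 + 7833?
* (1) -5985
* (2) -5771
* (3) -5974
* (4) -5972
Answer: 4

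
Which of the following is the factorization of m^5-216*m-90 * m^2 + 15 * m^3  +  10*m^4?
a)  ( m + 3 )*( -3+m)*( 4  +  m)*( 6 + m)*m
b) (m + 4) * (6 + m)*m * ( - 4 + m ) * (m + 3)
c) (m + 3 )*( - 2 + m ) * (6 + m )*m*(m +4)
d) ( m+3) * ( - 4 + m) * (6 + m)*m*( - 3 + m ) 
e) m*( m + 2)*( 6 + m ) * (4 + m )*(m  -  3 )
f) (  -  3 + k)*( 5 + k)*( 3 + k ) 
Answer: a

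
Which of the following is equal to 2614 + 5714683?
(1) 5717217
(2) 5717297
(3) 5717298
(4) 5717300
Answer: 2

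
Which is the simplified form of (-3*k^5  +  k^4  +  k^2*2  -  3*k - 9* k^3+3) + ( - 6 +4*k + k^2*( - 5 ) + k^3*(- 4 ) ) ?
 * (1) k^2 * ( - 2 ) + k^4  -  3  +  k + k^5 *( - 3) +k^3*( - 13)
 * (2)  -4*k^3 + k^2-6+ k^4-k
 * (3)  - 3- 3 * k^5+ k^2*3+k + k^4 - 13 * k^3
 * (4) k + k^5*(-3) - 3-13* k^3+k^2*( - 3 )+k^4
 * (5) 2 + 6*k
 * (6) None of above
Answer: 4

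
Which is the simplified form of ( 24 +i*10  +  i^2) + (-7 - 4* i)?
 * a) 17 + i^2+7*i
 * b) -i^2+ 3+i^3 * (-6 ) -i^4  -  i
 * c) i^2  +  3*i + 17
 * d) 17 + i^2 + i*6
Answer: d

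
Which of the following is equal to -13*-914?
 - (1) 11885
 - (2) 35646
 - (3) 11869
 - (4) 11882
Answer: 4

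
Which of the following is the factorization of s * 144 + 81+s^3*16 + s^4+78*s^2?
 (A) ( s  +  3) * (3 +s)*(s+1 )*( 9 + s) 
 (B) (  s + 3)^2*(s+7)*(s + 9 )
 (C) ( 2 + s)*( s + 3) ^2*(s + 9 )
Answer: A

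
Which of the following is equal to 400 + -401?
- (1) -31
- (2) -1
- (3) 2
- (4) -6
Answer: 2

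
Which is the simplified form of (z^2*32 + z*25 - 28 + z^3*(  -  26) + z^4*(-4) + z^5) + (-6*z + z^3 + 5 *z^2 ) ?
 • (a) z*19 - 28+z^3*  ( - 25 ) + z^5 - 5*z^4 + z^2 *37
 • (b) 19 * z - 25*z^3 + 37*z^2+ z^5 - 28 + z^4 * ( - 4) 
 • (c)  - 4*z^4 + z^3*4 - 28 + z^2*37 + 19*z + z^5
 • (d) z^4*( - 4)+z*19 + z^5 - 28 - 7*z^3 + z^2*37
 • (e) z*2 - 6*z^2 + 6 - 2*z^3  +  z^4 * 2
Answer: b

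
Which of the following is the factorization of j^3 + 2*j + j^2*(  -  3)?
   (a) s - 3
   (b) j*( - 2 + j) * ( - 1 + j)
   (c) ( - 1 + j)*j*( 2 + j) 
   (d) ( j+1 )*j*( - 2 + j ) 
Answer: b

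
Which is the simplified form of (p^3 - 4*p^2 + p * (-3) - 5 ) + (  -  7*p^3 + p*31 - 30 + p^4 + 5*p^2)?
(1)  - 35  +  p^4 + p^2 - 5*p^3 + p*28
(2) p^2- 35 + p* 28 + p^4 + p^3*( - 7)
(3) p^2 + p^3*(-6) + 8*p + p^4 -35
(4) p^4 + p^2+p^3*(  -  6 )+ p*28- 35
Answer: 4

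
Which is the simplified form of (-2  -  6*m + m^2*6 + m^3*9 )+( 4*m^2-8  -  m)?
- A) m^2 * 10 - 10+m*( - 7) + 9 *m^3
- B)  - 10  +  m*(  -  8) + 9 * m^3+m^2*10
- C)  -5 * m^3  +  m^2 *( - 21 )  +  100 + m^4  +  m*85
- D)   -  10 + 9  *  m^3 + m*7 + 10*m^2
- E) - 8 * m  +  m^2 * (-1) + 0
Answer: A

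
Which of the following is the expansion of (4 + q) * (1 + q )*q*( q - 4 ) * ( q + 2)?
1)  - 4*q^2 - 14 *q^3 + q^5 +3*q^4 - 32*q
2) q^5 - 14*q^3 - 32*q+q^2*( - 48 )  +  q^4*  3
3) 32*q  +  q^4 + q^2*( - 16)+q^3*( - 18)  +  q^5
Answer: 2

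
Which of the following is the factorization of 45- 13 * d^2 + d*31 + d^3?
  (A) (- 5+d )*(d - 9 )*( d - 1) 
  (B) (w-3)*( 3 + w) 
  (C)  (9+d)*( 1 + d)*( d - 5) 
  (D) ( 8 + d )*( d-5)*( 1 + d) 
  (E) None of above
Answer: E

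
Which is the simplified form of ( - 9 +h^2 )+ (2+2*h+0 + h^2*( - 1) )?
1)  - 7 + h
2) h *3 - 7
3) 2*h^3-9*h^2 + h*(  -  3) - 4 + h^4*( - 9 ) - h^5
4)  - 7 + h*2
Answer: 4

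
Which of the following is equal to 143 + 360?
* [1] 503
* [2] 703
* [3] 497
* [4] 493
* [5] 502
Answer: 1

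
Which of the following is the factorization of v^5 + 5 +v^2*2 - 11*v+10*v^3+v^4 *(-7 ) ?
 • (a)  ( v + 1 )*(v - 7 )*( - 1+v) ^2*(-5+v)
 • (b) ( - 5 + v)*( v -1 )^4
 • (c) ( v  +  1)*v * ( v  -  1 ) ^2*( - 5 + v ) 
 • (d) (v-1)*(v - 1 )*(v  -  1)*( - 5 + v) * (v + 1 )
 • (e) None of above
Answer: d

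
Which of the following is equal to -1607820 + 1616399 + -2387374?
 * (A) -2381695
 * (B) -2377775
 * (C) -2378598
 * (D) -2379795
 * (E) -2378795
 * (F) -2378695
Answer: E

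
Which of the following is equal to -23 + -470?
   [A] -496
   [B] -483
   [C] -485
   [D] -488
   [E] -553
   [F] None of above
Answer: F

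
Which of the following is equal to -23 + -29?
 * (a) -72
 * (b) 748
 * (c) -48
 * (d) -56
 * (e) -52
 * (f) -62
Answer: e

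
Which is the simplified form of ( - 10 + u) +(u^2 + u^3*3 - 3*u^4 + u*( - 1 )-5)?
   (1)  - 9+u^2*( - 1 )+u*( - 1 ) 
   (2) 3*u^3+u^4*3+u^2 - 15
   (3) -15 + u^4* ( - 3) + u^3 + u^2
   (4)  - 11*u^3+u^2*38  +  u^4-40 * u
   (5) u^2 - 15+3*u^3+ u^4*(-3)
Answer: 5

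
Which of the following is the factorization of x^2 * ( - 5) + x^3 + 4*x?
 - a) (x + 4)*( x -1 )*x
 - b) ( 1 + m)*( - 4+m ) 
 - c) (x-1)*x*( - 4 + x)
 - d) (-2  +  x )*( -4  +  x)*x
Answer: c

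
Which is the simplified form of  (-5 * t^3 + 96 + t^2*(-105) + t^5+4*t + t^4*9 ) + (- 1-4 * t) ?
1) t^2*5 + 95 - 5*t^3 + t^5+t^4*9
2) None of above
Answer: 2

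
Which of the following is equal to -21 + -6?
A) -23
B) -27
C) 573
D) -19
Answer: B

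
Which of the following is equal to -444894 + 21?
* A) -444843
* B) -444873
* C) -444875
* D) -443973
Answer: B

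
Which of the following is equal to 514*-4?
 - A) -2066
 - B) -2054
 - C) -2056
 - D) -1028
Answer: C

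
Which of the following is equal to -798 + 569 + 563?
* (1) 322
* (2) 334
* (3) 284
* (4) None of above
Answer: 2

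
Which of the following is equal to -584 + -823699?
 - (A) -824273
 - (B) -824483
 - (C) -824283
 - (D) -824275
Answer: C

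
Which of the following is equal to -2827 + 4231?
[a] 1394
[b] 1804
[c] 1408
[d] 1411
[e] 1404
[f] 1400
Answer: e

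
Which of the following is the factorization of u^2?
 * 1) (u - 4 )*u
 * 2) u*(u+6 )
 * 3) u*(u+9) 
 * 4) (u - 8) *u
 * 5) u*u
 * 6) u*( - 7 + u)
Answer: 5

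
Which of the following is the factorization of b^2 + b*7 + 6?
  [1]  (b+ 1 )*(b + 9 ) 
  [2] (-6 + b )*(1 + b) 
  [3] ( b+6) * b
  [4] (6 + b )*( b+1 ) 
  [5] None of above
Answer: 4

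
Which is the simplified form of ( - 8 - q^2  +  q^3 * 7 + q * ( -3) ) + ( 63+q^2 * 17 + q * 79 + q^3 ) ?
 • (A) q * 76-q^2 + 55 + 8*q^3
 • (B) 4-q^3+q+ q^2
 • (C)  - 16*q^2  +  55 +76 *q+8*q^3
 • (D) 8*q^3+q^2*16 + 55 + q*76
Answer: D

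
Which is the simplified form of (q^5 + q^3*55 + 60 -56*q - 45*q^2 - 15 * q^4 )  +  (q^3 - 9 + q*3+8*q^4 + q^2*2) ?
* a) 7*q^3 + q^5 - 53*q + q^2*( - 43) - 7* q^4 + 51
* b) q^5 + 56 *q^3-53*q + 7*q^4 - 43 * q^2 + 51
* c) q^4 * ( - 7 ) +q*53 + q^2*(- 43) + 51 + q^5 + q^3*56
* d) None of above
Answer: d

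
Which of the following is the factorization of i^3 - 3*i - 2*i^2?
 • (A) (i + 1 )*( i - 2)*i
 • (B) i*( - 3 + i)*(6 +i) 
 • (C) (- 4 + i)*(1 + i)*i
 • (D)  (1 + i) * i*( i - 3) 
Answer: D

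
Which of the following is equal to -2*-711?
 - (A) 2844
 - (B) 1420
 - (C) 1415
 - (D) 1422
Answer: D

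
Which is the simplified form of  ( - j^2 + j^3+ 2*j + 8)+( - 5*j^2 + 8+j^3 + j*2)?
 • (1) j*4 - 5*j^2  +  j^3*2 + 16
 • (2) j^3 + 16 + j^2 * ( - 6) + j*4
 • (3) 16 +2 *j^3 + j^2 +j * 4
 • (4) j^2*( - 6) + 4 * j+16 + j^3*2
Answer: 4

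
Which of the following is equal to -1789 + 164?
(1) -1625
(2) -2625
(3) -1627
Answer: 1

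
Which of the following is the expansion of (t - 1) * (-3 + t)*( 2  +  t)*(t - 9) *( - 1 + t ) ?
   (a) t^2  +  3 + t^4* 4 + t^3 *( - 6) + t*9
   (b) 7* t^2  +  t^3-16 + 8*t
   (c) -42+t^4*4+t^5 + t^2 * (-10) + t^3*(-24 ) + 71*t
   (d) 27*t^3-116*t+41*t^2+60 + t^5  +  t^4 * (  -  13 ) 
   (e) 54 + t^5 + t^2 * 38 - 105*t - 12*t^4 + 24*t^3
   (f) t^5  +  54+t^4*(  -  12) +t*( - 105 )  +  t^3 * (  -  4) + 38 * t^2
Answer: e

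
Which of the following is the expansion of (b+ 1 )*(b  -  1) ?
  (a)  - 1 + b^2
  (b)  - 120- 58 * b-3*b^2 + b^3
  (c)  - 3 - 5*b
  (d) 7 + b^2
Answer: a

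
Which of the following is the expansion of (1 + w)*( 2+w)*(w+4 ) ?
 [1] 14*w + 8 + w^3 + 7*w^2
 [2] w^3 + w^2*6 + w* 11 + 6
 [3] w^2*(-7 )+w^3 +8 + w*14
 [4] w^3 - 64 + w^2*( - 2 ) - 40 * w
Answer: 1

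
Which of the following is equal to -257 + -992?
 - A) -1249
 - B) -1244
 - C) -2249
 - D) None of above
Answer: A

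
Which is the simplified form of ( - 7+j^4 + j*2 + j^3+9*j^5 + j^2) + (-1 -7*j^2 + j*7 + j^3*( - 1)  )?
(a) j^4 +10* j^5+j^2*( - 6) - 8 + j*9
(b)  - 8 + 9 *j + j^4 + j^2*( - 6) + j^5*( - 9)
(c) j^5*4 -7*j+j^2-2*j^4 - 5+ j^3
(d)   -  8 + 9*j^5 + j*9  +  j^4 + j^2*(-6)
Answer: d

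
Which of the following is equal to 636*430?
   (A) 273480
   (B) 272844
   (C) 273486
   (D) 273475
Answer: A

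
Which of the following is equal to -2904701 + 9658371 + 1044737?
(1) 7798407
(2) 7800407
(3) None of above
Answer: 1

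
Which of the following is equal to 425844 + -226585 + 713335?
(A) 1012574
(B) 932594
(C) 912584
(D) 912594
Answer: D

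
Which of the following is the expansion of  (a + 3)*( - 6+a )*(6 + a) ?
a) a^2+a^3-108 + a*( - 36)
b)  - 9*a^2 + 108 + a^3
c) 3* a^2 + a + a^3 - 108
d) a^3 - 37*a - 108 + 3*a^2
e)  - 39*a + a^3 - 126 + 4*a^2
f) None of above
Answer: f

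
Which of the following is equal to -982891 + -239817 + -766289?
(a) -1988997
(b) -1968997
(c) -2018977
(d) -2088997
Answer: a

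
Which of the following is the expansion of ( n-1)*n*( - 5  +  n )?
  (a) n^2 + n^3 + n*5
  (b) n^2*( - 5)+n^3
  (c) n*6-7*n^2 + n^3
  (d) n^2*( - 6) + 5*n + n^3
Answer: d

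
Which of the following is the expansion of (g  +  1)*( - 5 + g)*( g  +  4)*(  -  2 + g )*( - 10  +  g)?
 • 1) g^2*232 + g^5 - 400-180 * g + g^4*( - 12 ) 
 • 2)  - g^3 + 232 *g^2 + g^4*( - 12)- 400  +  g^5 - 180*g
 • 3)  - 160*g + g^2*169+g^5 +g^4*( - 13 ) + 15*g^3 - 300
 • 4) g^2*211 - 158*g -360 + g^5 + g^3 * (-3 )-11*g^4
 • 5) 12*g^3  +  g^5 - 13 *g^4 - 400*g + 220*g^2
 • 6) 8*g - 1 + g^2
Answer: 2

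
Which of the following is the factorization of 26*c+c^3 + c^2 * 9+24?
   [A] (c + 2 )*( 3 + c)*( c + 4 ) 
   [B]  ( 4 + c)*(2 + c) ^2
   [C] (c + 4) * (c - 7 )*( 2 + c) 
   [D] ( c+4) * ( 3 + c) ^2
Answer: A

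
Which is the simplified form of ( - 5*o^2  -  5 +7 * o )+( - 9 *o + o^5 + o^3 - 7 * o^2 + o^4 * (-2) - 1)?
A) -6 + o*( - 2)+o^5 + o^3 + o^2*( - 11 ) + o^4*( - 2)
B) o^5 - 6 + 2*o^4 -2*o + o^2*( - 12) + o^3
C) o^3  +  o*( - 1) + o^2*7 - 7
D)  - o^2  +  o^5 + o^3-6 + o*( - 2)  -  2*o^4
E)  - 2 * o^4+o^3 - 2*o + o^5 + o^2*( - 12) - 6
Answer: E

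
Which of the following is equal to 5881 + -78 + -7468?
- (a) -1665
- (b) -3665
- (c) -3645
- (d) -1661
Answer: a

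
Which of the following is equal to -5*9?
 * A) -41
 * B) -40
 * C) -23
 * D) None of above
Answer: D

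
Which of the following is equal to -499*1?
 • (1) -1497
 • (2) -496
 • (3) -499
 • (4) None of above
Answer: 3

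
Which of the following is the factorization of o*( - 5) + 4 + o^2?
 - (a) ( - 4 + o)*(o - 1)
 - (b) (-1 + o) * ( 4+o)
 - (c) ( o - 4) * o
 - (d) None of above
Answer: a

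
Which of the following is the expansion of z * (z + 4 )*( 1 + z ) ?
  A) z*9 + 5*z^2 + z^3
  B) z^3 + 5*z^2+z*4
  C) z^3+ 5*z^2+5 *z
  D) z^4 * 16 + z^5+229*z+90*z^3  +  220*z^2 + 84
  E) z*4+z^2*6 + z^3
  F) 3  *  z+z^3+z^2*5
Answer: B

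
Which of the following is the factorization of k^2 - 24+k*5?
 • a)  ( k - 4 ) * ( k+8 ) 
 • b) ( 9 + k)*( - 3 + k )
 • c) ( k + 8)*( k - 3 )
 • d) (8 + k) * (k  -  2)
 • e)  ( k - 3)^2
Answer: c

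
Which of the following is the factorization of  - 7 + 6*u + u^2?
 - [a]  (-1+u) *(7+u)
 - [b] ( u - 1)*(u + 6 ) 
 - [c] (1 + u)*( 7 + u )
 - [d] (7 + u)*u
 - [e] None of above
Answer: a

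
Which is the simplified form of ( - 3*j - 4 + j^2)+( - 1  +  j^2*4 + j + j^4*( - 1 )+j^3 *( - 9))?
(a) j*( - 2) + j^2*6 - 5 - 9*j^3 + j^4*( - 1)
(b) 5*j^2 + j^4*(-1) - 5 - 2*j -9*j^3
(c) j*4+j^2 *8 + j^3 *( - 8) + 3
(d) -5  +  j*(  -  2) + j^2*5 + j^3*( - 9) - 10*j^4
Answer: b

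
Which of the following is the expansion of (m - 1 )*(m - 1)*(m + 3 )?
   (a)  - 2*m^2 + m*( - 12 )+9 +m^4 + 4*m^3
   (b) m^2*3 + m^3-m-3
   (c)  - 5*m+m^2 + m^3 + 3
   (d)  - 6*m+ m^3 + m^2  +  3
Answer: c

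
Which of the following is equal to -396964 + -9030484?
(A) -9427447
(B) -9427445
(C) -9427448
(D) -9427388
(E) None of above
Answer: C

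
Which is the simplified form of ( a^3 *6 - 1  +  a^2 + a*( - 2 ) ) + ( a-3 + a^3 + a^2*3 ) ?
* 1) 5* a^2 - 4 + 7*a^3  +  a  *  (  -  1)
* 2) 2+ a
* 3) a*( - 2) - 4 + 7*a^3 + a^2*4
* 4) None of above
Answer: 4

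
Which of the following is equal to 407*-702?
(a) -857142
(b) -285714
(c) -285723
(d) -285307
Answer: b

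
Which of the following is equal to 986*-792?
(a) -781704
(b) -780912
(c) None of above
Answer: b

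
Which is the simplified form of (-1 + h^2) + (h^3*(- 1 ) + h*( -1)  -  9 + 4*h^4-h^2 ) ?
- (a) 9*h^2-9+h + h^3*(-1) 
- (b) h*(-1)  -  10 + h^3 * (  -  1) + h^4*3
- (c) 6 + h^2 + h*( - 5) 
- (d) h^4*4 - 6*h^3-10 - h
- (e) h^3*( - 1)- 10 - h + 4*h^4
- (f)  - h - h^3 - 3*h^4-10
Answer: e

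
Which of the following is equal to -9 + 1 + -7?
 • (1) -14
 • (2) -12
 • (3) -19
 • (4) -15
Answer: 4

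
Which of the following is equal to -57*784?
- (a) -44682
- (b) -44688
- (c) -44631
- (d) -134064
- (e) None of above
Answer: b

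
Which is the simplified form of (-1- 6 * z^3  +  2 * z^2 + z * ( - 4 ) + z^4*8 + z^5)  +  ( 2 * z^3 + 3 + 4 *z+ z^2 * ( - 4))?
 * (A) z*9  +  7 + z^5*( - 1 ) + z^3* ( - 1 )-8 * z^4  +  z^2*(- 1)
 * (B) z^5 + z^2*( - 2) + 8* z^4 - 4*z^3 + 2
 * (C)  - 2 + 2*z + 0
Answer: B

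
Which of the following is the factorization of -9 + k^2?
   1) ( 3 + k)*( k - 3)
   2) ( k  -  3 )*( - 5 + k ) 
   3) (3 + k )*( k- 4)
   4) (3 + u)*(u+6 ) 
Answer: 1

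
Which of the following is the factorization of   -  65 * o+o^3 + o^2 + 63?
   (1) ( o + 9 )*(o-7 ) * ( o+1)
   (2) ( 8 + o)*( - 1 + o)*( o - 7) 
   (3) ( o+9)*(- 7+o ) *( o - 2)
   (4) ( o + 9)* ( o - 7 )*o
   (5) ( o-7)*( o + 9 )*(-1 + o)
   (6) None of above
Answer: 5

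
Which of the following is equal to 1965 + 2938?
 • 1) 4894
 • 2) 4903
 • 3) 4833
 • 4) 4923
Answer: 2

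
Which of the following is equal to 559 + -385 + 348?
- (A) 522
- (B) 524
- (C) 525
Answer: A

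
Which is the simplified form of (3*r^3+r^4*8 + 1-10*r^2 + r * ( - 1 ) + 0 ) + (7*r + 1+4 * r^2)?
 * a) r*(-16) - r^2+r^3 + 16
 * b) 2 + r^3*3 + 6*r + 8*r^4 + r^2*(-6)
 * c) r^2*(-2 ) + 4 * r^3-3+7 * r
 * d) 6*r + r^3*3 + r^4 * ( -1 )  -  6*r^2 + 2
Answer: b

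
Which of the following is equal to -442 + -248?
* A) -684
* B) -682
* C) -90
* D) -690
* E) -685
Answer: D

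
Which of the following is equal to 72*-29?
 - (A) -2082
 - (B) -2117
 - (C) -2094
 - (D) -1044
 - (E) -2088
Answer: E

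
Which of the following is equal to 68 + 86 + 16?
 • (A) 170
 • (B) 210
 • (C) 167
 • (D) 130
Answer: A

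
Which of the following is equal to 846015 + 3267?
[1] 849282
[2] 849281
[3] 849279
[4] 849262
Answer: 1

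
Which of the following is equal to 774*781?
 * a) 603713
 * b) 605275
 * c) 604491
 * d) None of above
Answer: d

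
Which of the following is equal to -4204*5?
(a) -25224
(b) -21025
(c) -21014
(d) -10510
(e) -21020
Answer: e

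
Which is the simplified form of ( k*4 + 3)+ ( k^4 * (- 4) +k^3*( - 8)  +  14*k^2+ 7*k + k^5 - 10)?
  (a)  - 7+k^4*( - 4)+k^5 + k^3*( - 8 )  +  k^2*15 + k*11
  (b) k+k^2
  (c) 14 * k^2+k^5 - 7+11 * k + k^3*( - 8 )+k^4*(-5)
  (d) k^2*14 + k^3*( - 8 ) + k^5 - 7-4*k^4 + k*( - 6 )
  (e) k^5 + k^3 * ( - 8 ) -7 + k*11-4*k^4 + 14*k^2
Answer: e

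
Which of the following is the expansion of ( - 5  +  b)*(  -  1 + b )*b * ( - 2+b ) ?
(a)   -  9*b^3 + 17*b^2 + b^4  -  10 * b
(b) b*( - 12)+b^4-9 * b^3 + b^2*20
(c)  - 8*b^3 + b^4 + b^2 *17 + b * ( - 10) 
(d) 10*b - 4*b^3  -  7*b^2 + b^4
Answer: c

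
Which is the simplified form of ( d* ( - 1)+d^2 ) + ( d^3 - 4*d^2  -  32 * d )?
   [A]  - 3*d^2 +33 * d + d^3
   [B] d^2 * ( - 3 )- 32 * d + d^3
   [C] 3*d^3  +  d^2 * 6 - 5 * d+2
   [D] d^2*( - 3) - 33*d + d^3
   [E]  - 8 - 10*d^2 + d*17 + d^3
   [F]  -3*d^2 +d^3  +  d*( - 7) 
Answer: D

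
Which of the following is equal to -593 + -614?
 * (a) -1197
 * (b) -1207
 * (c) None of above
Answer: b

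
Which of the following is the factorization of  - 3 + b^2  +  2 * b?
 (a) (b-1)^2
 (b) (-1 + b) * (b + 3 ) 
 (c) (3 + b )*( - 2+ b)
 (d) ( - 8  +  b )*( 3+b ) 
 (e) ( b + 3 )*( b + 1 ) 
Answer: b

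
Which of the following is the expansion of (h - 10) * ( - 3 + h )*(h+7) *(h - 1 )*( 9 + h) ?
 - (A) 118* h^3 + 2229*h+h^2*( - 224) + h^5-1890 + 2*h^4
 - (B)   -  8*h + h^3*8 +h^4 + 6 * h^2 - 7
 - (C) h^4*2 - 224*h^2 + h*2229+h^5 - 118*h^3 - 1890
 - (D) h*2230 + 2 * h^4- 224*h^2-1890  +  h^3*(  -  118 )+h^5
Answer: C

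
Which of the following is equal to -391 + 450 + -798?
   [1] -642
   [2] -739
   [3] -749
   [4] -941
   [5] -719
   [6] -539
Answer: 2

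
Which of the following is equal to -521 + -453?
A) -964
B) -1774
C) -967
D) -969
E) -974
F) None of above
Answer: E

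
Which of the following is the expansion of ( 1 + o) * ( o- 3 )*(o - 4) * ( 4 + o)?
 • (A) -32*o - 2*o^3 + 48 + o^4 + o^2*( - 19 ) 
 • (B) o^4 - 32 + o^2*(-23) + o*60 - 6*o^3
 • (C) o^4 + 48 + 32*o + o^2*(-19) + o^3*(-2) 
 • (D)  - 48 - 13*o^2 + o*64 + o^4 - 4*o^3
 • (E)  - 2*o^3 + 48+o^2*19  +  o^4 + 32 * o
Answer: C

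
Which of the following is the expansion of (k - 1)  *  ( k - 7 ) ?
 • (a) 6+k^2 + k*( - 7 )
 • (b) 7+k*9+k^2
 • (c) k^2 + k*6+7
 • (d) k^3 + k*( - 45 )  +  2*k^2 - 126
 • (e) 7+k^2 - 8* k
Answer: e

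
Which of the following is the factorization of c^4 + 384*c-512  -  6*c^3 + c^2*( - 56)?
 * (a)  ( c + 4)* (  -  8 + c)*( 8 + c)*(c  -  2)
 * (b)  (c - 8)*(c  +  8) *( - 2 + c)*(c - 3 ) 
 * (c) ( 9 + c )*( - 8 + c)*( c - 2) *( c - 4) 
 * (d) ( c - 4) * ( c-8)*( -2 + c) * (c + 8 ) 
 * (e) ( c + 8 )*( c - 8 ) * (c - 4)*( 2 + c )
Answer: d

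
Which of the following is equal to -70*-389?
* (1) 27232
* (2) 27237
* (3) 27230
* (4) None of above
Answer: 3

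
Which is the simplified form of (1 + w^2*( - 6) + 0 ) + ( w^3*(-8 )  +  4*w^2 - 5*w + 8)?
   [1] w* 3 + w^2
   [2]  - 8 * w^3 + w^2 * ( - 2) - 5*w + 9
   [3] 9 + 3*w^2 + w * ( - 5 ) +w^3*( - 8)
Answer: 2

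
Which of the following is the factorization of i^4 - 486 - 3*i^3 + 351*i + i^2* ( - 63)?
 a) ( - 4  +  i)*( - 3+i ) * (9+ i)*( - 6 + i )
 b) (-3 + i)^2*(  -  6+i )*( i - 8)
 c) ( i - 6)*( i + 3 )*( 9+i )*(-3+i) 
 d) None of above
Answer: d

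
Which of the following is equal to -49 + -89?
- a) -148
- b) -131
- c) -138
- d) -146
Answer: c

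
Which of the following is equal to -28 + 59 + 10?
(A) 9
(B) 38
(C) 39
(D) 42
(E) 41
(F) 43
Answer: E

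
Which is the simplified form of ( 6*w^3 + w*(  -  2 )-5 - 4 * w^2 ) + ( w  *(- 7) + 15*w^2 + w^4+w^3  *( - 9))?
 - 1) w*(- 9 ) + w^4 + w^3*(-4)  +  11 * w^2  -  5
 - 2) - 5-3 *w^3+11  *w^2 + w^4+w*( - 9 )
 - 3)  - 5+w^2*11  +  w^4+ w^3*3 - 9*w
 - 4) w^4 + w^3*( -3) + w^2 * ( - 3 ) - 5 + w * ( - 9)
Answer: 2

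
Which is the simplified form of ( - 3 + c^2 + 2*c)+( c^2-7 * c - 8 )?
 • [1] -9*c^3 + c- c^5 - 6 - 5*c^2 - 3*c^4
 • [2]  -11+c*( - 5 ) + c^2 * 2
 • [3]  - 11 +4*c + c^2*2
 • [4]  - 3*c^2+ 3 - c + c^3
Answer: 2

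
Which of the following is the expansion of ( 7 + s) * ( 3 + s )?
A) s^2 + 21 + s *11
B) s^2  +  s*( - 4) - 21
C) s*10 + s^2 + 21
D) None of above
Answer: C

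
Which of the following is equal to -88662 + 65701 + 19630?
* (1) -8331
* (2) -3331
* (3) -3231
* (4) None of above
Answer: 2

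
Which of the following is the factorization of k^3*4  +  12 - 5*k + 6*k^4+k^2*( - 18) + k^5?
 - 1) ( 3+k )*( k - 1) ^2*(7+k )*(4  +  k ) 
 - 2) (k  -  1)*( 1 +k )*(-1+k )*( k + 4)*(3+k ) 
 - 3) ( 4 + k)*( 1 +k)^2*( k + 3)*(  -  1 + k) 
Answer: 2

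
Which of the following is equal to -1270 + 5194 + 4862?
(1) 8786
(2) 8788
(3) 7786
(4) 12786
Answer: 1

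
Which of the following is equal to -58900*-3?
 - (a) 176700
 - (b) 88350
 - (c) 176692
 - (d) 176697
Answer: a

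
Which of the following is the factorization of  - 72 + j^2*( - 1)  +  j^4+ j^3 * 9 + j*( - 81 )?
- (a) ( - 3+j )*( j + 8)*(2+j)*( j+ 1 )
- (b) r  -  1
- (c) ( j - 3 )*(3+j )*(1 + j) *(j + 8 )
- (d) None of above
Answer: c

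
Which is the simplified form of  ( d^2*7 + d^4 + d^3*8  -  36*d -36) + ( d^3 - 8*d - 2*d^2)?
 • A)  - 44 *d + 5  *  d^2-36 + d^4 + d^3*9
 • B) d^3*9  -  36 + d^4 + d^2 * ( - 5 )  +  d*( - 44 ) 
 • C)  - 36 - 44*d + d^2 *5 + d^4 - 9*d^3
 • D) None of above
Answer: A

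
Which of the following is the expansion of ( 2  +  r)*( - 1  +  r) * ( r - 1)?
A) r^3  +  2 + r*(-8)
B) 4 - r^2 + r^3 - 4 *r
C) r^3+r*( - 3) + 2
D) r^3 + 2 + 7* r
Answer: C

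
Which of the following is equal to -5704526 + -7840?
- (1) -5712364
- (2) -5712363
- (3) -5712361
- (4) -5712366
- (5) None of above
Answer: 4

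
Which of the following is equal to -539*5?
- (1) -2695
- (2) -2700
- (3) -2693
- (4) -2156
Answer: 1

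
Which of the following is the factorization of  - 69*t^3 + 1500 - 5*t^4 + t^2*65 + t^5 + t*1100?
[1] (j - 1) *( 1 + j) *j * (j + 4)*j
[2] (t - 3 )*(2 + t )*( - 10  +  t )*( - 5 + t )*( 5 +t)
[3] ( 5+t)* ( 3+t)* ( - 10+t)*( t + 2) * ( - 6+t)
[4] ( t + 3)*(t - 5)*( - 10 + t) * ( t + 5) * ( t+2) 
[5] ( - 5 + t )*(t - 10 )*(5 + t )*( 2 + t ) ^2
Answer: 4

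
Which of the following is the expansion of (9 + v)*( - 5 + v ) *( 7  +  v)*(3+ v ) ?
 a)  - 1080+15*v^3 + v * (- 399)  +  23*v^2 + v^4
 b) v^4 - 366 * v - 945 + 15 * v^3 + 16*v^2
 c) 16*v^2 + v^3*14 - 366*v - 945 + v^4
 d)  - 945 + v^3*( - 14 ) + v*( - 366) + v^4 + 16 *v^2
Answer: c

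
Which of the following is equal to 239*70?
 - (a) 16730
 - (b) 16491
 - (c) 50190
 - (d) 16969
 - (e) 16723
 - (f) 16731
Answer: a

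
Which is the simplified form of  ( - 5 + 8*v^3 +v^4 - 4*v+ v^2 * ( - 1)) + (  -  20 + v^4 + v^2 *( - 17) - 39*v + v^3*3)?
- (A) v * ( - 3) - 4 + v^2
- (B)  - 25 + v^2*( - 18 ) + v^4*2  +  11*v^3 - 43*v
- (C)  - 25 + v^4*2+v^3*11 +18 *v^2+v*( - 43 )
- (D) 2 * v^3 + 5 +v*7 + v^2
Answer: B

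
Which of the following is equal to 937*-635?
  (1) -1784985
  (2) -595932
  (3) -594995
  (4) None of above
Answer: 3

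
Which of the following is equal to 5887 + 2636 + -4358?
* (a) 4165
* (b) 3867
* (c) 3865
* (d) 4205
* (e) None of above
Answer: a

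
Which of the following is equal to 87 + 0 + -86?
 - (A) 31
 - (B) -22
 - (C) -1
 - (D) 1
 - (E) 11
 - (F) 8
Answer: D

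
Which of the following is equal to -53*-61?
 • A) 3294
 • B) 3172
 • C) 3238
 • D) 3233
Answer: D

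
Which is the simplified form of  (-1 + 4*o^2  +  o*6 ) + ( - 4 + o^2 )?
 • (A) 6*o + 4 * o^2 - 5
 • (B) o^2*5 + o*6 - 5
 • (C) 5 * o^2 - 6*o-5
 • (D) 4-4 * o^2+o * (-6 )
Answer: B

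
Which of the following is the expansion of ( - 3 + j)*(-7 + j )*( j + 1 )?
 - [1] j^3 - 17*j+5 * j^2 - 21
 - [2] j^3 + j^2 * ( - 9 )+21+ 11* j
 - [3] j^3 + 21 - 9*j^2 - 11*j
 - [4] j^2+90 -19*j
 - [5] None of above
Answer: 2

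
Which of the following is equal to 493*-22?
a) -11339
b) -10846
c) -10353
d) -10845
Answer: b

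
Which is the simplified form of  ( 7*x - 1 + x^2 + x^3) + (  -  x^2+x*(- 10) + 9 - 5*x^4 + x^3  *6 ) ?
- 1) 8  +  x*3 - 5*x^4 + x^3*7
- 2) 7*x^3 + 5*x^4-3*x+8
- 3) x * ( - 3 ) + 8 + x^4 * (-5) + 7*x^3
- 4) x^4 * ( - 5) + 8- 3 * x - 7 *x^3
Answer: 3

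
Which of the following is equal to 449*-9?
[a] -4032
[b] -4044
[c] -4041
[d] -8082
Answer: c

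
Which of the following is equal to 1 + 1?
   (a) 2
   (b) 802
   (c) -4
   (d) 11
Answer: a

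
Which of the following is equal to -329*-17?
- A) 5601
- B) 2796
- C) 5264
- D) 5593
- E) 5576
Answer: D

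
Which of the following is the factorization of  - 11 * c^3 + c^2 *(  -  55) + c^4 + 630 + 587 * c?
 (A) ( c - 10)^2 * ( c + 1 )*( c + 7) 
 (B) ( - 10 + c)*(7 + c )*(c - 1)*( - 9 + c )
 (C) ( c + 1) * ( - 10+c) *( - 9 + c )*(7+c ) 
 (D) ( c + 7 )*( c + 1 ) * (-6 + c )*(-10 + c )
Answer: C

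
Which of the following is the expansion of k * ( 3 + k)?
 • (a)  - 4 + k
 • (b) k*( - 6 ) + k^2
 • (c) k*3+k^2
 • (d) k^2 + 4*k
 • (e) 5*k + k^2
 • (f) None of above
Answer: c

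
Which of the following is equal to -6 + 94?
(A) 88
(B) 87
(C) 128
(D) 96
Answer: A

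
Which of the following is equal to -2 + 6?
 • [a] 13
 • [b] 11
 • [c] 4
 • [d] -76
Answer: c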